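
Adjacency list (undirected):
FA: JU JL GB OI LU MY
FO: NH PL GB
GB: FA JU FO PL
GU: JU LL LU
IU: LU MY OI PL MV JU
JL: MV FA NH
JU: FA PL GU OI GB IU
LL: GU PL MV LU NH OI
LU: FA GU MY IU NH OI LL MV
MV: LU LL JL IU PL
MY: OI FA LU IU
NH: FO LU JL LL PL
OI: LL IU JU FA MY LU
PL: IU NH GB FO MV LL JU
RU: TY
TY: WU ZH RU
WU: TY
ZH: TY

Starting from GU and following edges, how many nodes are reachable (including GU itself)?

BFS from GU visits: GU, JU, LL, LU, FA, PL, OI, GB, IU, MV, NH, MY, JL, FO
Reachable nodes: 14 of 18 total.

14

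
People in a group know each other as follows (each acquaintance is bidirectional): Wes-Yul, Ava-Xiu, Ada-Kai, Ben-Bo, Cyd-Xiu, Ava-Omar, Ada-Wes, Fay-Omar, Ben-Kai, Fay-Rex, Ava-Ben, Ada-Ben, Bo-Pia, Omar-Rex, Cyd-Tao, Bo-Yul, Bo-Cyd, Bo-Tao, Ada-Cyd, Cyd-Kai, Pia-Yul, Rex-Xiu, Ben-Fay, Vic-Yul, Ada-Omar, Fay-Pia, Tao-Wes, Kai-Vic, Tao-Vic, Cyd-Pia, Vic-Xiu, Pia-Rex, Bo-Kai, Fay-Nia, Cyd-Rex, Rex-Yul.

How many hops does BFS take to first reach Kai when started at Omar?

Level 0: Omar
Level 1: Ada, Ava, Fay, Rex
Level 2: Ben, Cyd, Kai, Nia, Pia, Wes, Xiu, Yul
Level 3: Bo, Tao, Vic
Kai first appears at level 2.

2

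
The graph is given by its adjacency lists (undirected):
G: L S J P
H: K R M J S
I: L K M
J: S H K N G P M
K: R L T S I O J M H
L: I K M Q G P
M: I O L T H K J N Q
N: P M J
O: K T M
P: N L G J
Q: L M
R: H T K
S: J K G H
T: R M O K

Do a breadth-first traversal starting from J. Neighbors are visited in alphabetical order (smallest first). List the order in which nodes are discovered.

J G H K M N P S L R I O T Q

Visit J; enqueue G, H, K, M, N, P, S → queue [G, H, K, M, N, P, S]
Visit G; enqueue L → queue [H, K, M, N, P, S, L]
Visit H; enqueue R → queue [K, M, N, P, S, L, R]
Visit K; enqueue I, O, T → queue [M, N, P, S, L, R, I, O, T]
Visit M; enqueue Q → queue [N, P, S, L, R, I, O, T, Q]
Visit N → queue [P, S, L, R, I, O, T, Q]
Visit P → queue [S, L, R, I, O, T, Q]
Visit S → queue [L, R, I, O, T, Q]
Visit L → queue [R, I, O, T, Q]
Visit R → queue [I, O, T, Q]
Visit I → queue [O, T, Q]
Visit O → queue [T, Q]
Visit T → queue [Q]
Visit Q → queue []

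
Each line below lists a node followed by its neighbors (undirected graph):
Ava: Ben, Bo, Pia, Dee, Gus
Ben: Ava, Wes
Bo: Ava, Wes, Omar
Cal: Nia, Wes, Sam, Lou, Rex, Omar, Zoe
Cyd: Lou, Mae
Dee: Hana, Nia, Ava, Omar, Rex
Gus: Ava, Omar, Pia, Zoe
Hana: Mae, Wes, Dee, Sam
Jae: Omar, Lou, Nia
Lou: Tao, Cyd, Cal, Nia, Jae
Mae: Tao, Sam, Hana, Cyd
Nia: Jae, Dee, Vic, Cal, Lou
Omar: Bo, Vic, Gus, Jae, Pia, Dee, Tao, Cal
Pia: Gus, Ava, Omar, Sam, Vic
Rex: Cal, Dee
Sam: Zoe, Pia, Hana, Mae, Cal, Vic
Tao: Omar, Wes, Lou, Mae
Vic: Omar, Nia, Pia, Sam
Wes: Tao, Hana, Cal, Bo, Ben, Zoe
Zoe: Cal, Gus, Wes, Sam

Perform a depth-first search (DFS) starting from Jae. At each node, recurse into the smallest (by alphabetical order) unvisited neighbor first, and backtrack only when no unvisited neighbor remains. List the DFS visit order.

Jae → Lou → Cal → Nia → Dee → Ava → Ben → Wes → Bo → Omar → Gus → Pia → Sam → Hana → Mae → Cyd → Tao → Vic → Zoe → Rex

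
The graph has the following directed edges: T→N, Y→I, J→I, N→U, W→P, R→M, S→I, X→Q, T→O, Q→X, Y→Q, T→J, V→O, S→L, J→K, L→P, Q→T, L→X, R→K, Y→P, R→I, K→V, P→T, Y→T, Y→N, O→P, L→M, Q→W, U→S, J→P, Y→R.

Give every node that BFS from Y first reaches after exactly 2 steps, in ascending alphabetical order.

J, K, M, O, U, W, X

Level 0: Y
Level 1: I, N, P, Q, R, T
Level 2: J, K, M, O, U, W, X
Level 3: S, V
Level 4: L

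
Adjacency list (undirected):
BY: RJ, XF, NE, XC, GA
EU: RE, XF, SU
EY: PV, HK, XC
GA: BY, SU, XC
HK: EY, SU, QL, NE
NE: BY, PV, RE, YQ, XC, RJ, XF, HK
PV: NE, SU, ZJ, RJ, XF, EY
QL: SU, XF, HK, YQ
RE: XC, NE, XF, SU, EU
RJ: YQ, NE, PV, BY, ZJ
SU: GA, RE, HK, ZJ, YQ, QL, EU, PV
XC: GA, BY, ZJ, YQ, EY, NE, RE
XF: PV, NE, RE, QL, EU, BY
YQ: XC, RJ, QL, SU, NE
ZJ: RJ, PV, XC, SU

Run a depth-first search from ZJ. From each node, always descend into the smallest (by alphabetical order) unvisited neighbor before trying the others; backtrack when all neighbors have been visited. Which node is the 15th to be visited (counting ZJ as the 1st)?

RJ

Visit ZJ
ZJ → PV
PV → EY
EY → HK
HK → NE
NE → BY
BY → GA
GA → SU
SU → EU
EU → RE
RE → XC
XC → YQ
YQ → QL
QL → XF
YQ → RJ

Visit order: ZJ, PV, EY, HK, NE, BY, GA, SU, EU, RE, XC, YQ, QL, XF, RJ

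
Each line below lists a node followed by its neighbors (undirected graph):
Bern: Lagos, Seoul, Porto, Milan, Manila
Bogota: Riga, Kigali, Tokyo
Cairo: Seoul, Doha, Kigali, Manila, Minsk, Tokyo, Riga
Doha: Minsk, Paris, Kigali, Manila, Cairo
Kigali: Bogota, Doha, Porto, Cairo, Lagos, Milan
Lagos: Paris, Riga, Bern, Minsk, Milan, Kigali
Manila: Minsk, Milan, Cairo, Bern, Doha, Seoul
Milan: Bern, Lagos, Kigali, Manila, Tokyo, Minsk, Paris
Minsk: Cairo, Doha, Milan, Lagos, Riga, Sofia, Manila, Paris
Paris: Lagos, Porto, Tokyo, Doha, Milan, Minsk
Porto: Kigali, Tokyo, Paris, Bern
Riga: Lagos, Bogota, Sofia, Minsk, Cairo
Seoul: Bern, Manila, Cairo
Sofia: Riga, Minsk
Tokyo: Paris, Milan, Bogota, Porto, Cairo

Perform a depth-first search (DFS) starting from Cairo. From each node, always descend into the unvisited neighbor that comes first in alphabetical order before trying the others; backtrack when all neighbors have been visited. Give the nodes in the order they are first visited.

Visit Cairo
Cairo → Doha
Doha → Kigali
Kigali → Bogota
Bogota → Riga
Riga → Lagos
Lagos → Bern
Bern → Manila
Manila → Milan
Milan → Minsk
Minsk → Paris
Paris → Porto
Porto → Tokyo
Minsk → Sofia
Manila → Seoul

Cairo Doha Kigali Bogota Riga Lagos Bern Manila Milan Minsk Paris Porto Tokyo Sofia Seoul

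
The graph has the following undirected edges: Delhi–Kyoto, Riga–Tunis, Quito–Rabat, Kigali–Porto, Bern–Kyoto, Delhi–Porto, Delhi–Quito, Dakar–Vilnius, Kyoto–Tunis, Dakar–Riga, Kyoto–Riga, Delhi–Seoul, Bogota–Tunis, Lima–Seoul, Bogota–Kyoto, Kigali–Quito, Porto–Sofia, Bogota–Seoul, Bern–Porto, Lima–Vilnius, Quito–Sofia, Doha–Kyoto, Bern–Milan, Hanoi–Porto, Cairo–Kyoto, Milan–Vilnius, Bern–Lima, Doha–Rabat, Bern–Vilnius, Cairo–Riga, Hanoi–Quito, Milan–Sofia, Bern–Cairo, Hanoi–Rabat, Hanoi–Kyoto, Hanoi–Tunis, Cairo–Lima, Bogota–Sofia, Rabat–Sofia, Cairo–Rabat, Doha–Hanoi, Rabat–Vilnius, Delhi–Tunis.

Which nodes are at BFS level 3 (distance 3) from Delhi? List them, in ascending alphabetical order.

Dakar, Milan, Vilnius

Level 0: Delhi
Level 1: Kyoto, Porto, Quito, Seoul, Tunis
Level 2: Bern, Bogota, Cairo, Doha, Hanoi, Kigali, Lima, Rabat, Riga, Sofia
Level 3: Dakar, Milan, Vilnius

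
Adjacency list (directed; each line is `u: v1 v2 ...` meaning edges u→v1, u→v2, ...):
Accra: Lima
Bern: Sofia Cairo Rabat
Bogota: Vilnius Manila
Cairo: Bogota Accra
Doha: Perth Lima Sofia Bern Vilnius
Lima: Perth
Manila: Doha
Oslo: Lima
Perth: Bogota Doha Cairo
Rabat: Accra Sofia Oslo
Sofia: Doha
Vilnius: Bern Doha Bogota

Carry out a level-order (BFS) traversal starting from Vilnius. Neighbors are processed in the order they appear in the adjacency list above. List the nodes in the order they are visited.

Vilnius → Bern → Doha → Bogota → Sofia → Cairo → Rabat → Perth → Lima → Manila → Accra → Oslo

Visit Vilnius; enqueue Bern, Doha, Bogota → queue [Bern, Doha, Bogota]
Visit Bern; enqueue Sofia, Cairo, Rabat → queue [Doha, Bogota, Sofia, Cairo, Rabat]
Visit Doha; enqueue Perth, Lima → queue [Bogota, Sofia, Cairo, Rabat, Perth, Lima]
Visit Bogota; enqueue Manila → queue [Sofia, Cairo, Rabat, Perth, Lima, Manila]
Visit Sofia → queue [Cairo, Rabat, Perth, Lima, Manila]
Visit Cairo; enqueue Accra → queue [Rabat, Perth, Lima, Manila, Accra]
Visit Rabat; enqueue Oslo → queue [Perth, Lima, Manila, Accra, Oslo]
Visit Perth → queue [Lima, Manila, Accra, Oslo]
Visit Lima → queue [Manila, Accra, Oslo]
Visit Manila → queue [Accra, Oslo]
Visit Accra → queue [Oslo]
Visit Oslo → queue []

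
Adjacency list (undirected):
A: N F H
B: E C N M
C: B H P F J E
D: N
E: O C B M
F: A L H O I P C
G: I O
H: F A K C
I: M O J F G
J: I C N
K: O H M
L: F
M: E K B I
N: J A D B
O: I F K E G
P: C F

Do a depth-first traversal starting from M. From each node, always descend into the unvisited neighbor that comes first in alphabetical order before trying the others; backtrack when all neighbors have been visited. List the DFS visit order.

Visit M
M → B
B → C
C → E
E → O
O → F
F → A
A → H
H → K
A → N
N → D
N → J
J → I
I → G
F → L
F → P

M, B, C, E, O, F, A, H, K, N, D, J, I, G, L, P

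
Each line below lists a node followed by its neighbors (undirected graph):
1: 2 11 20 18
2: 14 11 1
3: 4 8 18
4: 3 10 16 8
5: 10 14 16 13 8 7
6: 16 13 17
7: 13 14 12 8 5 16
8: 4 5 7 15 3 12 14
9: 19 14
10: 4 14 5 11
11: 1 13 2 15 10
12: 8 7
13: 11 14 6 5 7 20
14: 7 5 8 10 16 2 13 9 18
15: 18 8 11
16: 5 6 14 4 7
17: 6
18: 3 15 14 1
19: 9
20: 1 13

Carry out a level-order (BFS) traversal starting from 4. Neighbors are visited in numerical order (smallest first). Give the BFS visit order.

Visit 4; enqueue 3, 8, 10, 16 → queue [3, 8, 10, 16]
Visit 3; enqueue 18 → queue [8, 10, 16, 18]
Visit 8; enqueue 5, 7, 12, 14, 15 → queue [10, 16, 18, 5, 7, 12, 14, 15]
Visit 10; enqueue 11 → queue [16, 18, 5, 7, 12, 14, 15, 11]
Visit 16; enqueue 6 → queue [18, 5, 7, 12, 14, 15, 11, 6]
Visit 18; enqueue 1 → queue [5, 7, 12, 14, 15, 11, 6, 1]
Visit 5; enqueue 13 → queue [7, 12, 14, 15, 11, 6, 1, 13]
Visit 7 → queue [12, 14, 15, 11, 6, 1, 13]
Visit 12 → queue [14, 15, 11, 6, 1, 13]
Visit 14; enqueue 2, 9 → queue [15, 11, 6, 1, 13, 2, 9]
Visit 15 → queue [11, 6, 1, 13, 2, 9]
Visit 11 → queue [6, 1, 13, 2, 9]
Visit 6; enqueue 17 → queue [1, 13, 2, 9, 17]
Visit 1; enqueue 20 → queue [13, 2, 9, 17, 20]
Visit 13 → queue [2, 9, 17, 20]
Visit 2 → queue [9, 17, 20]
Visit 9; enqueue 19 → queue [17, 20, 19]
Visit 17 → queue [20, 19]
Visit 20 → queue [19]
Visit 19 → queue []

4 -> 3 -> 8 -> 10 -> 16 -> 18 -> 5 -> 7 -> 12 -> 14 -> 15 -> 11 -> 6 -> 1 -> 13 -> 2 -> 9 -> 17 -> 20 -> 19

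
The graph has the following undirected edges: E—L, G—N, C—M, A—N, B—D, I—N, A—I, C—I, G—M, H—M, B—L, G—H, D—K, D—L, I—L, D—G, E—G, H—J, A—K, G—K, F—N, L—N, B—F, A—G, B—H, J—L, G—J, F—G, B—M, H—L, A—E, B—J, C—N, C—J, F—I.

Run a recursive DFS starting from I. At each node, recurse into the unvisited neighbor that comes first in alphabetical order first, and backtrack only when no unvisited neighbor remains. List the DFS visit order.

Visit I
I → A
A → E
E → G
G → D
D → B
B → F
F → N
N → C
C → J
J → H
H → L
H → M
D → K

I -> A -> E -> G -> D -> B -> F -> N -> C -> J -> H -> L -> M -> K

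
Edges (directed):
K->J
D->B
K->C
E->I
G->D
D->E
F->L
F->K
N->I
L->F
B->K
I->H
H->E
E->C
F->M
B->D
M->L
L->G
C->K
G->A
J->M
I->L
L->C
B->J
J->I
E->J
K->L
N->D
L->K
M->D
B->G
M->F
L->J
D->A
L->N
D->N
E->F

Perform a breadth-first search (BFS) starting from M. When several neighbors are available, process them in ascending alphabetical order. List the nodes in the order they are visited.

M, D, F, L, A, B, E, N, K, C, G, J, I, H

Visit M; enqueue D, F, L → queue [D, F, L]
Visit D; enqueue A, B, E, N → queue [F, L, A, B, E, N]
Visit F; enqueue K → queue [L, A, B, E, N, K]
Visit L; enqueue C, G, J → queue [A, B, E, N, K, C, G, J]
Visit A → queue [B, E, N, K, C, G, J]
Visit B → queue [E, N, K, C, G, J]
Visit E; enqueue I → queue [N, K, C, G, J, I]
Visit N → queue [K, C, G, J, I]
Visit K → queue [C, G, J, I]
Visit C → queue [G, J, I]
Visit G → queue [J, I]
Visit J → queue [I]
Visit I; enqueue H → queue [H]
Visit H → queue []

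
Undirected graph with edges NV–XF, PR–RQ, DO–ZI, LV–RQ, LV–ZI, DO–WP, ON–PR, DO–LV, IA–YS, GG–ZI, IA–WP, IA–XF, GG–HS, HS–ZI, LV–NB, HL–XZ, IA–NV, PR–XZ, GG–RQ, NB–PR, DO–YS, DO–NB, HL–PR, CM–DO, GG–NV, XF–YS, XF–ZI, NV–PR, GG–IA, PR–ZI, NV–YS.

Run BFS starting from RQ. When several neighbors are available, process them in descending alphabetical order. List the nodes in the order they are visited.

RQ -> PR -> LV -> GG -> ZI -> XZ -> ON -> NV -> NB -> HL -> DO -> IA -> HS -> XF -> YS -> WP -> CM

Visit RQ; enqueue PR, LV, GG → queue [PR, LV, GG]
Visit PR; enqueue ZI, XZ, ON, NV, NB, HL → queue [LV, GG, ZI, XZ, ON, NV, NB, HL]
Visit LV; enqueue DO → queue [GG, ZI, XZ, ON, NV, NB, HL, DO]
Visit GG; enqueue IA, HS → queue [ZI, XZ, ON, NV, NB, HL, DO, IA, HS]
Visit ZI; enqueue XF → queue [XZ, ON, NV, NB, HL, DO, IA, HS, XF]
Visit XZ → queue [ON, NV, NB, HL, DO, IA, HS, XF]
Visit ON → queue [NV, NB, HL, DO, IA, HS, XF]
Visit NV; enqueue YS → queue [NB, HL, DO, IA, HS, XF, YS]
Visit NB → queue [HL, DO, IA, HS, XF, YS]
Visit HL → queue [DO, IA, HS, XF, YS]
Visit DO; enqueue WP, CM → queue [IA, HS, XF, YS, WP, CM]
Visit IA → queue [HS, XF, YS, WP, CM]
Visit HS → queue [XF, YS, WP, CM]
Visit XF → queue [YS, WP, CM]
Visit YS → queue [WP, CM]
Visit WP → queue [CM]
Visit CM → queue []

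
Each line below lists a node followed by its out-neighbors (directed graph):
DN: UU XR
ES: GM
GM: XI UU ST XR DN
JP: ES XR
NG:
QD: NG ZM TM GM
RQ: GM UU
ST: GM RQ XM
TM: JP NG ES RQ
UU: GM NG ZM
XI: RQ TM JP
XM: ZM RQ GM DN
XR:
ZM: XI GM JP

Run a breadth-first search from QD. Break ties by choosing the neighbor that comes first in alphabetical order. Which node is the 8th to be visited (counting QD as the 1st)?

Visit QD; enqueue GM, NG, TM, ZM → queue [GM, NG, TM, ZM]
Visit GM; enqueue DN, ST, UU, XI, XR → queue [NG, TM, ZM, DN, ST, UU, XI, XR]
Visit NG → queue [TM, ZM, DN, ST, UU, XI, XR]
Visit TM; enqueue ES, JP, RQ → queue [ZM, DN, ST, UU, XI, XR, ES, JP, RQ]
Visit ZM → queue [DN, ST, UU, XI, XR, ES, JP, RQ]
Visit DN → queue [ST, UU, XI, XR, ES, JP, RQ]
Visit ST; enqueue XM → queue [UU, XI, XR, ES, JP, RQ, XM]
Visit UU → queue [XI, XR, ES, JP, RQ, XM]
Visit XI → queue [XR, ES, JP, RQ, XM]
Visit XR → queue [ES, JP, RQ, XM]
Visit ES → queue [JP, RQ, XM]
Visit JP → queue [RQ, XM]
Visit RQ → queue [XM]
Visit XM → queue []

Visit order: QD, GM, NG, TM, ZM, DN, ST, UU, XI, XR, ES, JP, RQ, XM

UU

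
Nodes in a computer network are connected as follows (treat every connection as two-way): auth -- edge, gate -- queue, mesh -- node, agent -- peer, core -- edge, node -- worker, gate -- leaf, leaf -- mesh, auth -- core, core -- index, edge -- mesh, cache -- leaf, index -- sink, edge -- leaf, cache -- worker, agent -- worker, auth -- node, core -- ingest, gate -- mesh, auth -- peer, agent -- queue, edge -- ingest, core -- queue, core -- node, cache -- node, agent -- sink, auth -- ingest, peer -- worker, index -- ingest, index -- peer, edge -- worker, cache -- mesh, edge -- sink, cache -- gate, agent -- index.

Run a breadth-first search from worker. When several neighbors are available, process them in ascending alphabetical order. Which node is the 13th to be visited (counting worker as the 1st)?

auth

Visit worker; enqueue agent, cache, edge, node, peer → queue [agent, cache, edge, node, peer]
Visit agent; enqueue index, queue, sink → queue [cache, edge, node, peer, index, queue, sink]
Visit cache; enqueue gate, leaf, mesh → queue [edge, node, peer, index, queue, sink, gate, leaf, mesh]
Visit edge; enqueue auth, core, ingest → queue [node, peer, index, queue, sink, gate, leaf, mesh, auth, core, ingest]
Visit node → queue [peer, index, queue, sink, gate, leaf, mesh, auth, core, ingest]
Visit peer → queue [index, queue, sink, gate, leaf, mesh, auth, core, ingest]
Visit index → queue [queue, sink, gate, leaf, mesh, auth, core, ingest]
Visit queue → queue [sink, gate, leaf, mesh, auth, core, ingest]
Visit sink → queue [gate, leaf, mesh, auth, core, ingest]
Visit gate → queue [leaf, mesh, auth, core, ingest]
Visit leaf → queue [mesh, auth, core, ingest]
Visit mesh → queue [auth, core, ingest]
Visit auth → queue [core, ingest]
Visit core → queue [ingest]
Visit ingest → queue []

Visit order: worker, agent, cache, edge, node, peer, index, queue, sink, gate, leaf, mesh, auth, core, ingest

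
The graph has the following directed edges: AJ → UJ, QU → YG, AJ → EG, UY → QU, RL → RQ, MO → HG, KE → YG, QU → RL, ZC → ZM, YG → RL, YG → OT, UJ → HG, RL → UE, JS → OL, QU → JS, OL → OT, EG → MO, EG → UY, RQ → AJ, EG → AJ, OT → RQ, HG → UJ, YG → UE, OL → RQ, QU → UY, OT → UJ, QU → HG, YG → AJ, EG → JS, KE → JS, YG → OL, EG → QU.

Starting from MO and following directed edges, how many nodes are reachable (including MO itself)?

BFS from MO visits: MO, HG, UJ
Reachable nodes: 3 of 17 total.

3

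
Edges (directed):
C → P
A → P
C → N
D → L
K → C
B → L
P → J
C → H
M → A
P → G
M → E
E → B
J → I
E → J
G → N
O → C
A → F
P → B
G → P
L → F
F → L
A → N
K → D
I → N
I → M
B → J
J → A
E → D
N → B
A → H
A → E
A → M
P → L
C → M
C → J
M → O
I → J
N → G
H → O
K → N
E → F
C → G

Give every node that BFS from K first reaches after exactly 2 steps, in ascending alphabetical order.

B, G, H, J, L, M, P

Level 0: K
Level 1: C, D, N
Level 2: B, G, H, J, L, M, P
Level 3: A, E, F, I, O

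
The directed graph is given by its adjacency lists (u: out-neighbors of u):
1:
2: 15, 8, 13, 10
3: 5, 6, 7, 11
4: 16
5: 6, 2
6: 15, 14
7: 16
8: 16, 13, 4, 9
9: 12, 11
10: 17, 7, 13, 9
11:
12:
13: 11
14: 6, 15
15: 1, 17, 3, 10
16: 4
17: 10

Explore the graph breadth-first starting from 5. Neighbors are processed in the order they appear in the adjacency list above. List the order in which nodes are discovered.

Visit 5; enqueue 6, 2 → queue [6, 2]
Visit 6; enqueue 15, 14 → queue [2, 15, 14]
Visit 2; enqueue 8, 13, 10 → queue [15, 14, 8, 13, 10]
Visit 15; enqueue 1, 17, 3 → queue [14, 8, 13, 10, 1, 17, 3]
Visit 14 → queue [8, 13, 10, 1, 17, 3]
Visit 8; enqueue 16, 4, 9 → queue [13, 10, 1, 17, 3, 16, 4, 9]
Visit 13; enqueue 11 → queue [10, 1, 17, 3, 16, 4, 9, 11]
Visit 10; enqueue 7 → queue [1, 17, 3, 16, 4, 9, 11, 7]
Visit 1 → queue [17, 3, 16, 4, 9, 11, 7]
Visit 17 → queue [3, 16, 4, 9, 11, 7]
Visit 3 → queue [16, 4, 9, 11, 7]
Visit 16 → queue [4, 9, 11, 7]
Visit 4 → queue [9, 11, 7]
Visit 9; enqueue 12 → queue [11, 7, 12]
Visit 11 → queue [7, 12]
Visit 7 → queue [12]
Visit 12 → queue []

5, 6, 2, 15, 14, 8, 13, 10, 1, 17, 3, 16, 4, 9, 11, 7, 12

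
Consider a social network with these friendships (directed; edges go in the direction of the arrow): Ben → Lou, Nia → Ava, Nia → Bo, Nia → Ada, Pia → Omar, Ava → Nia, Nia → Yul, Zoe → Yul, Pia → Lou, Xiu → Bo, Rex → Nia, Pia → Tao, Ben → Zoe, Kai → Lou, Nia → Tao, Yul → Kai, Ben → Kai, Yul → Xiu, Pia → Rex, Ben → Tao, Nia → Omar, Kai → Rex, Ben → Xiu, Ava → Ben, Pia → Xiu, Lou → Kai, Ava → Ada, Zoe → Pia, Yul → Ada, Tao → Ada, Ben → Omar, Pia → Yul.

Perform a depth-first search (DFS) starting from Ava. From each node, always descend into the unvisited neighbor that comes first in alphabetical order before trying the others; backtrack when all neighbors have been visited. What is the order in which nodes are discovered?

Ava Ada Ben Kai Lou Rex Nia Bo Omar Tao Yul Xiu Zoe Pia

Visit Ava
Ava → Ada
Ava → Ben
Ben → Kai
Kai → Lou
Kai → Rex
Rex → Nia
Nia → Bo
Nia → Omar
Nia → Tao
Nia → Yul
Yul → Xiu
Ben → Zoe
Zoe → Pia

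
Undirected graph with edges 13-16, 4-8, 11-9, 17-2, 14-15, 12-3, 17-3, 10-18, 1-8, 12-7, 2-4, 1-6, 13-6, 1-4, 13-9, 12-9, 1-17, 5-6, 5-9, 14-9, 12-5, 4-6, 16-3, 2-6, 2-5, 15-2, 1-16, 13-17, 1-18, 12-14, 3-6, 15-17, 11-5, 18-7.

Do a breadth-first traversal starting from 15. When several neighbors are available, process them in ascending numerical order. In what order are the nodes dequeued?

15 2 14 17 4 5 6 9 12 1 3 13 8 11 7 16 18 10

Visit 15; enqueue 2, 14, 17 → queue [2, 14, 17]
Visit 2; enqueue 4, 5, 6 → queue [14, 17, 4, 5, 6]
Visit 14; enqueue 9, 12 → queue [17, 4, 5, 6, 9, 12]
Visit 17; enqueue 1, 3, 13 → queue [4, 5, 6, 9, 12, 1, 3, 13]
Visit 4; enqueue 8 → queue [5, 6, 9, 12, 1, 3, 13, 8]
Visit 5; enqueue 11 → queue [6, 9, 12, 1, 3, 13, 8, 11]
Visit 6 → queue [9, 12, 1, 3, 13, 8, 11]
Visit 9 → queue [12, 1, 3, 13, 8, 11]
Visit 12; enqueue 7 → queue [1, 3, 13, 8, 11, 7]
Visit 1; enqueue 16, 18 → queue [3, 13, 8, 11, 7, 16, 18]
Visit 3 → queue [13, 8, 11, 7, 16, 18]
Visit 13 → queue [8, 11, 7, 16, 18]
Visit 8 → queue [11, 7, 16, 18]
Visit 11 → queue [7, 16, 18]
Visit 7 → queue [16, 18]
Visit 16 → queue [18]
Visit 18; enqueue 10 → queue [10]
Visit 10 → queue []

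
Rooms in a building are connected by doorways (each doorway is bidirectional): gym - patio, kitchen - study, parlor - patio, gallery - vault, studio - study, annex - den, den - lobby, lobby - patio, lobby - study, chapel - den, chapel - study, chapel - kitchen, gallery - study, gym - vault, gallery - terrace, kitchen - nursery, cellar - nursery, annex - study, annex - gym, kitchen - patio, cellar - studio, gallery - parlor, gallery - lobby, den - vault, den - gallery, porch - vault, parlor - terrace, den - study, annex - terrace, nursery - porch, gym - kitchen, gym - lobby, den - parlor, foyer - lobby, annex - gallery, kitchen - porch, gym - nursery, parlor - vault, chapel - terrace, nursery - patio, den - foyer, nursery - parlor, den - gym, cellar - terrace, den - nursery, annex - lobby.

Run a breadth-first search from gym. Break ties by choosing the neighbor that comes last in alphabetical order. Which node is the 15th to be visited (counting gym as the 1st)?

chapel

Visit gym; enqueue vault, patio, nursery, lobby, kitchen, den, annex → queue [vault, patio, nursery, lobby, kitchen, den, annex]
Visit vault; enqueue porch, parlor, gallery → queue [patio, nursery, lobby, kitchen, den, annex, porch, parlor, gallery]
Visit patio → queue [nursery, lobby, kitchen, den, annex, porch, parlor, gallery]
Visit nursery; enqueue cellar → queue [lobby, kitchen, den, annex, porch, parlor, gallery, cellar]
Visit lobby; enqueue study, foyer → queue [kitchen, den, annex, porch, parlor, gallery, cellar, study, foyer]
Visit kitchen; enqueue chapel → queue [den, annex, porch, parlor, gallery, cellar, study, foyer, chapel]
Visit den → queue [annex, porch, parlor, gallery, cellar, study, foyer, chapel]
Visit annex; enqueue terrace → queue [porch, parlor, gallery, cellar, study, foyer, chapel, terrace]
Visit porch → queue [parlor, gallery, cellar, study, foyer, chapel, terrace]
Visit parlor → queue [gallery, cellar, study, foyer, chapel, terrace]
Visit gallery → queue [cellar, study, foyer, chapel, terrace]
Visit cellar; enqueue studio → queue [study, foyer, chapel, terrace, studio]
Visit study → queue [foyer, chapel, terrace, studio]
Visit foyer → queue [chapel, terrace, studio]
Visit chapel → queue [terrace, studio]
Visit terrace → queue [studio]
Visit studio → queue []

Visit order: gym, vault, patio, nursery, lobby, kitchen, den, annex, porch, parlor, gallery, cellar, study, foyer, chapel, terrace, studio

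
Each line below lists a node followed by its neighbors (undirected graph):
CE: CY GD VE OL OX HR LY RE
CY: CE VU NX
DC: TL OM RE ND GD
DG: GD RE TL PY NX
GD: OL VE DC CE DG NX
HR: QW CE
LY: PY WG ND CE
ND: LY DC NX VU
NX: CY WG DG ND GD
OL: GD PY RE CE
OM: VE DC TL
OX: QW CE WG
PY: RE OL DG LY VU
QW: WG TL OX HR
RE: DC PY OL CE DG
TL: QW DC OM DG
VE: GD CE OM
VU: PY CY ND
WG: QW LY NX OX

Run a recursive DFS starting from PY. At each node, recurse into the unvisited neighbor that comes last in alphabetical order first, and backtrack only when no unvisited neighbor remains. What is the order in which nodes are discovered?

Visit PY
PY → VU
VU → ND
ND → NX
NX → WG
WG → QW
QW → TL
TL → OM
OM → VE
VE → GD
GD → OL
OL → RE
RE → DG
RE → DC
RE → CE
CE → OX
CE → LY
CE → HR
CE → CY

PY, VU, ND, NX, WG, QW, TL, OM, VE, GD, OL, RE, DG, DC, CE, OX, LY, HR, CY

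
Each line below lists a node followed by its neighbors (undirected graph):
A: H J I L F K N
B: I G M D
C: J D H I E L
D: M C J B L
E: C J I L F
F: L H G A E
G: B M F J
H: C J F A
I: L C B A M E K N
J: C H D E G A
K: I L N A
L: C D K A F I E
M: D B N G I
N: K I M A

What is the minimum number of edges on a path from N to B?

Level 0: N
Level 1: A, I, K, M
Level 2: B, C, D, E, F, G, H, J, L
B first appears at level 2.

2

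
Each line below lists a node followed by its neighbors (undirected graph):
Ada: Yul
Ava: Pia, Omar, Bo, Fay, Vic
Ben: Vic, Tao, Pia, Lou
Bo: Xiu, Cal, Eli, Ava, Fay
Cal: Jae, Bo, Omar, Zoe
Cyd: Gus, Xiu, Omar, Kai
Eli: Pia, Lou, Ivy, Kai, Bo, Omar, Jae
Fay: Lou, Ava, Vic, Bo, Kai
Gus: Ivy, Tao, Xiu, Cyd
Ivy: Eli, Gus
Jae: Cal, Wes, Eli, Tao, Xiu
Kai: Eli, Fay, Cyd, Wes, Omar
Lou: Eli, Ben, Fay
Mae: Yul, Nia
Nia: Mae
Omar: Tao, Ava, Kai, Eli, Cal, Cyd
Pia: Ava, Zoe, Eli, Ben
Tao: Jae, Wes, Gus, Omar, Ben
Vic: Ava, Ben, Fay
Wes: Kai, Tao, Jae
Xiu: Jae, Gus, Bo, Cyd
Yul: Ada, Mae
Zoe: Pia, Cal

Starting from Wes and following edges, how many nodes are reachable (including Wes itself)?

19

BFS from Wes visits: Wes, Tao, Kai, Jae, Omar, Gus, Ben, Fay, Eli, Cyd, Xiu, Cal, Ava, Ivy, Vic, Pia, Lou, Bo, Zoe
Reachable nodes: 19 of 23 total.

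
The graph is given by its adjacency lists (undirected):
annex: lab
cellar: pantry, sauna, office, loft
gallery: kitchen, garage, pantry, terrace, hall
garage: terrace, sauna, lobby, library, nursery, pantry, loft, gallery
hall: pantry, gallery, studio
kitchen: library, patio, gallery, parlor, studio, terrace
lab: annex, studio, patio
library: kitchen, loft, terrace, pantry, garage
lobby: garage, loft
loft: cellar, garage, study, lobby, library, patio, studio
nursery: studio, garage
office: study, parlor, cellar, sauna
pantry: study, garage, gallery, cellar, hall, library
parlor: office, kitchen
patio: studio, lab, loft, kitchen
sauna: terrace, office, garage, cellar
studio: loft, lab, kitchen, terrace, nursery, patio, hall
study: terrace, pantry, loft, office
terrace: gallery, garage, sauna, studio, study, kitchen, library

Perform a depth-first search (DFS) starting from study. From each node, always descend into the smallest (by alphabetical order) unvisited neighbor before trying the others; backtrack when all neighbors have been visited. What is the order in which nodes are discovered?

Visit study
study → loft
loft → cellar
cellar → office
office → parlor
parlor → kitchen
kitchen → gallery
gallery → garage
garage → library
library → pantry
pantry → hall
hall → studio
studio → lab
lab → annex
lab → patio
studio → nursery
studio → terrace
terrace → sauna
garage → lobby

study -> loft -> cellar -> office -> parlor -> kitchen -> gallery -> garage -> library -> pantry -> hall -> studio -> lab -> annex -> patio -> nursery -> terrace -> sauna -> lobby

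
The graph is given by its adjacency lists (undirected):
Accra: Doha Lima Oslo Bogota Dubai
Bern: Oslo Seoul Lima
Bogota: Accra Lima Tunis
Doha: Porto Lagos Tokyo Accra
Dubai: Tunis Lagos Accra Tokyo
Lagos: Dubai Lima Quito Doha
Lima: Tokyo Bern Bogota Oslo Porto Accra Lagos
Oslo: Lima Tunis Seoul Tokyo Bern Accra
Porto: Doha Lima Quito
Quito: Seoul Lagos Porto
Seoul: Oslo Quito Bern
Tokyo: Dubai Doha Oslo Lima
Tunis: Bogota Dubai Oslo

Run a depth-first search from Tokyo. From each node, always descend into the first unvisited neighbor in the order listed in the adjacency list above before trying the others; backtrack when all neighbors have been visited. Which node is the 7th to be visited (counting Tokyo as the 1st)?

Porto

Visit Tokyo
Tokyo → Dubai
Dubai → Tunis
Tunis → Bogota
Bogota → Accra
Accra → Doha
Doha → Porto
Porto → Lima
Lima → Bern
Bern → Oslo
Oslo → Seoul
Seoul → Quito
Quito → Lagos

Visit order: Tokyo, Dubai, Tunis, Bogota, Accra, Doha, Porto, Lima, Bern, Oslo, Seoul, Quito, Lagos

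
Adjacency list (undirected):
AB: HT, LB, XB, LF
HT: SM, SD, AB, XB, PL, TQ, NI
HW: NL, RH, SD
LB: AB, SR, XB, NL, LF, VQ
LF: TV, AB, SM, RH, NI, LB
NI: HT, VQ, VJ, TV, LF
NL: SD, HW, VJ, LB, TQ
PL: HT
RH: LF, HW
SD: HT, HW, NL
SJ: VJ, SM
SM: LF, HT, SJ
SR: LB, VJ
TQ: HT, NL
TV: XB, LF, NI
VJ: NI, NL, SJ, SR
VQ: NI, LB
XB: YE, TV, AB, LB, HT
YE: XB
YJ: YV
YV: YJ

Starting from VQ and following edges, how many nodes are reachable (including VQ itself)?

19

BFS from VQ visits: VQ, NI, LB, HT, VJ, TV, LF, AB, SR, XB, NL, SM, SD, PL, TQ, SJ, RH, YE, HW
Reachable nodes: 19 of 21 total.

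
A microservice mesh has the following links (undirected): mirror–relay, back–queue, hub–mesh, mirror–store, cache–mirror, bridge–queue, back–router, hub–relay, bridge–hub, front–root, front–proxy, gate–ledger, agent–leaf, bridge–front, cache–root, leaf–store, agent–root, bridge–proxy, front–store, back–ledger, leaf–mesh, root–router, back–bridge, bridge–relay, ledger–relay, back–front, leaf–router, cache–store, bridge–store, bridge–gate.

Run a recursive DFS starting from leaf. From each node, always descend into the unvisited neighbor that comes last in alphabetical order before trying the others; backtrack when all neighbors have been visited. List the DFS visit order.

leaf, store, mirror, relay, ledger, gate, bridge, queue, back, router, root, front, proxy, cache, agent, hub, mesh

Visit leaf
leaf → store
store → mirror
mirror → relay
relay → ledger
ledger → gate
gate → bridge
bridge → queue
queue → back
back → router
router → root
root → front
front → proxy
root → cache
root → agent
bridge → hub
hub → mesh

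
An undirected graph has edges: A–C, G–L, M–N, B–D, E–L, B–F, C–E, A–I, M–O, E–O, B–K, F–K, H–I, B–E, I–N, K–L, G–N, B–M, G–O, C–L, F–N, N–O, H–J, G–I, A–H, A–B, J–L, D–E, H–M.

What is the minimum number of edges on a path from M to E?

2

Level 0: M
Level 1: B, H, N, O
Level 2: A, D, E, F, G, I, J, K
Level 3: C, L
E first appears at level 2.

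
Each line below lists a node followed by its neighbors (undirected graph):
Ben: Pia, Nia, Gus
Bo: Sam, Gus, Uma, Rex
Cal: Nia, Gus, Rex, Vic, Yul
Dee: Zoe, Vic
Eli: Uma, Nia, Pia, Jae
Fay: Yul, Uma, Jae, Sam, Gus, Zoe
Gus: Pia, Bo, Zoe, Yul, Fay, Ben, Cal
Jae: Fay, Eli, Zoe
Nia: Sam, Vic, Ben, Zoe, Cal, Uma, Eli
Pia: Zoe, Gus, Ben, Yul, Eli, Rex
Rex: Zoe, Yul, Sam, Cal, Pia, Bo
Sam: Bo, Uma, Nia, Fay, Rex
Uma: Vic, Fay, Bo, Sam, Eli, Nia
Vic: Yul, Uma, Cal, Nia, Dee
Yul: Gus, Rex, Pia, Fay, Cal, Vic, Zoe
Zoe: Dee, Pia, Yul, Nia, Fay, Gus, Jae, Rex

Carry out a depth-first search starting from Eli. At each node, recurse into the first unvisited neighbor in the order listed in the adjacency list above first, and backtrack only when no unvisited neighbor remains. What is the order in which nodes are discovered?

Visit Eli
Eli → Uma
Uma → Vic
Vic → Yul
Yul → Gus
Gus → Pia
Pia → Zoe
Zoe → Dee
Zoe → Nia
Nia → Sam
Sam → Bo
Bo → Rex
Rex → Cal
Sam → Fay
Fay → Jae
Nia → Ben

Eli → Uma → Vic → Yul → Gus → Pia → Zoe → Dee → Nia → Sam → Bo → Rex → Cal → Fay → Jae → Ben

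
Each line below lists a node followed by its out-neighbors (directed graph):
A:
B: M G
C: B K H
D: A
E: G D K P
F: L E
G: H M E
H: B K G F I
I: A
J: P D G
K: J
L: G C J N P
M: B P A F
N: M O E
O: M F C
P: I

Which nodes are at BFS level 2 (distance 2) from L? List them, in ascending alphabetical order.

B, D, E, H, I, K, M, O

Level 0: L
Level 1: C, G, J, N, P
Level 2: B, D, E, H, I, K, M, O
Level 3: A, F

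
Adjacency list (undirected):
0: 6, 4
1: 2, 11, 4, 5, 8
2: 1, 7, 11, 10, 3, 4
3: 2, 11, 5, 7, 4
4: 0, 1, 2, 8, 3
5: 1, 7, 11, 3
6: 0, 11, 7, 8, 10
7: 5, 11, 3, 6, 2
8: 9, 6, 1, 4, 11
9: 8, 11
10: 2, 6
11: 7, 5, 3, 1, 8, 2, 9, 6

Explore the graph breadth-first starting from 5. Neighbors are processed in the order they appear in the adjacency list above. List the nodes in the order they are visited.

Visit 5; enqueue 1, 7, 11, 3 → queue [1, 7, 11, 3]
Visit 1; enqueue 2, 4, 8 → queue [7, 11, 3, 2, 4, 8]
Visit 7; enqueue 6 → queue [11, 3, 2, 4, 8, 6]
Visit 11; enqueue 9 → queue [3, 2, 4, 8, 6, 9]
Visit 3 → queue [2, 4, 8, 6, 9]
Visit 2; enqueue 10 → queue [4, 8, 6, 9, 10]
Visit 4; enqueue 0 → queue [8, 6, 9, 10, 0]
Visit 8 → queue [6, 9, 10, 0]
Visit 6 → queue [9, 10, 0]
Visit 9 → queue [10, 0]
Visit 10 → queue [0]
Visit 0 → queue []

5 → 1 → 7 → 11 → 3 → 2 → 4 → 8 → 6 → 9 → 10 → 0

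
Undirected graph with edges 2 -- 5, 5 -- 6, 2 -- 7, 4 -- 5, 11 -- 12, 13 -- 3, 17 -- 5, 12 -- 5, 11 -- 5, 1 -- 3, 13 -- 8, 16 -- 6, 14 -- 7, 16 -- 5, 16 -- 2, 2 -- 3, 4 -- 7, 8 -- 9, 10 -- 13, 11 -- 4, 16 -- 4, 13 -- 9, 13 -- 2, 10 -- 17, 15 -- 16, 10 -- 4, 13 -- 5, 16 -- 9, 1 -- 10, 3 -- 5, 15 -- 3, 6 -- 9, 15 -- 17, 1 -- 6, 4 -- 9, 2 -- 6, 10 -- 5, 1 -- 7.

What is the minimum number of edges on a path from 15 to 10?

2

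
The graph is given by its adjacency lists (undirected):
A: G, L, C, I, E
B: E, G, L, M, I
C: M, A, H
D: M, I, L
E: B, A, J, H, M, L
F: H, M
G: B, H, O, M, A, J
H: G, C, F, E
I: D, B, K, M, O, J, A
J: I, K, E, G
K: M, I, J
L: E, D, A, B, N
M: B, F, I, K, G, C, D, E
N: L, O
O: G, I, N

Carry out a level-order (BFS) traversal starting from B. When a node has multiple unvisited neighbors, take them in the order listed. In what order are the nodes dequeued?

B → E → G → L → M → I → A → J → H → O → D → N → F → K → C

Visit B; enqueue E, G, L, M, I → queue [E, G, L, M, I]
Visit E; enqueue A, J, H → queue [G, L, M, I, A, J, H]
Visit G; enqueue O → queue [L, M, I, A, J, H, O]
Visit L; enqueue D, N → queue [M, I, A, J, H, O, D, N]
Visit M; enqueue F, K, C → queue [I, A, J, H, O, D, N, F, K, C]
Visit I → queue [A, J, H, O, D, N, F, K, C]
Visit A → queue [J, H, O, D, N, F, K, C]
Visit J → queue [H, O, D, N, F, K, C]
Visit H → queue [O, D, N, F, K, C]
Visit O → queue [D, N, F, K, C]
Visit D → queue [N, F, K, C]
Visit N → queue [F, K, C]
Visit F → queue [K, C]
Visit K → queue [C]
Visit C → queue []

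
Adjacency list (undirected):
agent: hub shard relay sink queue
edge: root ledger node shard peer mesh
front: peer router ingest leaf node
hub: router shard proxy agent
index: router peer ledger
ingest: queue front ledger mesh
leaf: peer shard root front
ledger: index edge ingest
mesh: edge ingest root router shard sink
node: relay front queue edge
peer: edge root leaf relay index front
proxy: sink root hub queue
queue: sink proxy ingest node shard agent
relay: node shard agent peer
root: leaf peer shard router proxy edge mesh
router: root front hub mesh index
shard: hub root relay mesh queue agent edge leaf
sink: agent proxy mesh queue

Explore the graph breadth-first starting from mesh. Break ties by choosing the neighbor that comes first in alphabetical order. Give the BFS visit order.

Visit mesh; enqueue edge, ingest, root, router, shard, sink → queue [edge, ingest, root, router, shard, sink]
Visit edge; enqueue ledger, node, peer → queue [ingest, root, router, shard, sink, ledger, node, peer]
Visit ingest; enqueue front, queue → queue [root, router, shard, sink, ledger, node, peer, front, queue]
Visit root; enqueue leaf, proxy → queue [router, shard, sink, ledger, node, peer, front, queue, leaf, proxy]
Visit router; enqueue hub, index → queue [shard, sink, ledger, node, peer, front, queue, leaf, proxy, hub, index]
Visit shard; enqueue agent, relay → queue [sink, ledger, node, peer, front, queue, leaf, proxy, hub, index, agent, relay]
Visit sink → queue [ledger, node, peer, front, queue, leaf, proxy, hub, index, agent, relay]
Visit ledger → queue [node, peer, front, queue, leaf, proxy, hub, index, agent, relay]
Visit node → queue [peer, front, queue, leaf, proxy, hub, index, agent, relay]
Visit peer → queue [front, queue, leaf, proxy, hub, index, agent, relay]
Visit front → queue [queue, leaf, proxy, hub, index, agent, relay]
Visit queue → queue [leaf, proxy, hub, index, agent, relay]
Visit leaf → queue [proxy, hub, index, agent, relay]
Visit proxy → queue [hub, index, agent, relay]
Visit hub → queue [index, agent, relay]
Visit index → queue [agent, relay]
Visit agent → queue [relay]
Visit relay → queue []

mesh edge ingest root router shard sink ledger node peer front queue leaf proxy hub index agent relay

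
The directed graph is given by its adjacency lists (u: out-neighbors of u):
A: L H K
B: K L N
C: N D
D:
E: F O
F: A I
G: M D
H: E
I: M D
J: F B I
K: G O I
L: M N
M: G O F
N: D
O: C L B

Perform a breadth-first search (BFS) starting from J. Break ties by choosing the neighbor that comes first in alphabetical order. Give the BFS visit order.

J, B, F, I, K, L, N, A, D, M, G, O, H, C, E

Visit J; enqueue B, F, I → queue [B, F, I]
Visit B; enqueue K, L, N → queue [F, I, K, L, N]
Visit F; enqueue A → queue [I, K, L, N, A]
Visit I; enqueue D, M → queue [K, L, N, A, D, M]
Visit K; enqueue G, O → queue [L, N, A, D, M, G, O]
Visit L → queue [N, A, D, M, G, O]
Visit N → queue [A, D, M, G, O]
Visit A; enqueue H → queue [D, M, G, O, H]
Visit D → queue [M, G, O, H]
Visit M → queue [G, O, H]
Visit G → queue [O, H]
Visit O; enqueue C → queue [H, C]
Visit H; enqueue E → queue [C, E]
Visit C → queue [E]
Visit E → queue []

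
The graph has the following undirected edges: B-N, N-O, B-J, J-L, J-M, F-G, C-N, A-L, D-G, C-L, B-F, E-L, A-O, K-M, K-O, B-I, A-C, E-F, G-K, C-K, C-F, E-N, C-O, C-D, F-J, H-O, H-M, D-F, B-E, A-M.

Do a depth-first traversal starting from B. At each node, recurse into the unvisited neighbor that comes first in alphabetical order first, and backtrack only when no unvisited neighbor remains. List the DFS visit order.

Visit B
B → E
E → F
F → C
C → A
A → L
L → J
J → M
M → H
H → O
O → K
K → G
G → D
O → N
B → I

B, E, F, C, A, L, J, M, H, O, K, G, D, N, I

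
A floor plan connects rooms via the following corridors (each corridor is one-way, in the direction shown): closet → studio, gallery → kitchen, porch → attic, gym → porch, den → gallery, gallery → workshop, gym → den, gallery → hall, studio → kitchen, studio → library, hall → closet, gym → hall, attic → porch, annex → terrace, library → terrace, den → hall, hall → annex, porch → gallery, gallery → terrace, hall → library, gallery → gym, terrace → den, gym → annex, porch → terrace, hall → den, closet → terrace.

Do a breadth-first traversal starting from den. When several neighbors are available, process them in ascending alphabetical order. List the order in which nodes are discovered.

den → gallery → hall → gym → kitchen → terrace → workshop → annex → closet → library → porch → studio → attic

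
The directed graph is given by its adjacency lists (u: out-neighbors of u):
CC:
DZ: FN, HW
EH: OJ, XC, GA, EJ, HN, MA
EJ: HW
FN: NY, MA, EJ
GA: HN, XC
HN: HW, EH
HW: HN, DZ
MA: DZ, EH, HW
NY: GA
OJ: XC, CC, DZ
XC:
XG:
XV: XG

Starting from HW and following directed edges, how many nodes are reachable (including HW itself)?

12

BFS from HW visits: HW, HN, DZ, EH, FN, OJ, XC, GA, EJ, MA, NY, CC
Reachable nodes: 12 of 14 total.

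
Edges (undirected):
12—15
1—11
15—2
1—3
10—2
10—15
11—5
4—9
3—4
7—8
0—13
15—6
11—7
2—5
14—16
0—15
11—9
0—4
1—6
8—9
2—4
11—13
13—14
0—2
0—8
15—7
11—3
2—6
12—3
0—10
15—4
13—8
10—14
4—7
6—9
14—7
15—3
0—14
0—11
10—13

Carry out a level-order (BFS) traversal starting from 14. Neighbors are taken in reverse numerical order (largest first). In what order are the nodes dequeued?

14 -> 16 -> 13 -> 10 -> 7 -> 0 -> 11 -> 8 -> 15 -> 2 -> 4 -> 9 -> 5 -> 3 -> 1 -> 12 -> 6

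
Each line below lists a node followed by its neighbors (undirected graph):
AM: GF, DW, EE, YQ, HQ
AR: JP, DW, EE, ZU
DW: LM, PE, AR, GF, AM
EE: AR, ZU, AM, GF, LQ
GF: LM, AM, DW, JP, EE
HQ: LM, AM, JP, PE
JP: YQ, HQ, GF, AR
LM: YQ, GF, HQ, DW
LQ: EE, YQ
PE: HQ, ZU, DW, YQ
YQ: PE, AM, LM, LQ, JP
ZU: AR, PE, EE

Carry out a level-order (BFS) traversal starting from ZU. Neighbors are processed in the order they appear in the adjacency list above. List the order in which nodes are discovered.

Visit ZU; enqueue AR, PE, EE → queue [AR, PE, EE]
Visit AR; enqueue JP, DW → queue [PE, EE, JP, DW]
Visit PE; enqueue HQ, YQ → queue [EE, JP, DW, HQ, YQ]
Visit EE; enqueue AM, GF, LQ → queue [JP, DW, HQ, YQ, AM, GF, LQ]
Visit JP → queue [DW, HQ, YQ, AM, GF, LQ]
Visit DW; enqueue LM → queue [HQ, YQ, AM, GF, LQ, LM]
Visit HQ → queue [YQ, AM, GF, LQ, LM]
Visit YQ → queue [AM, GF, LQ, LM]
Visit AM → queue [GF, LQ, LM]
Visit GF → queue [LQ, LM]
Visit LQ → queue [LM]
Visit LM → queue []

ZU, AR, PE, EE, JP, DW, HQ, YQ, AM, GF, LQ, LM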